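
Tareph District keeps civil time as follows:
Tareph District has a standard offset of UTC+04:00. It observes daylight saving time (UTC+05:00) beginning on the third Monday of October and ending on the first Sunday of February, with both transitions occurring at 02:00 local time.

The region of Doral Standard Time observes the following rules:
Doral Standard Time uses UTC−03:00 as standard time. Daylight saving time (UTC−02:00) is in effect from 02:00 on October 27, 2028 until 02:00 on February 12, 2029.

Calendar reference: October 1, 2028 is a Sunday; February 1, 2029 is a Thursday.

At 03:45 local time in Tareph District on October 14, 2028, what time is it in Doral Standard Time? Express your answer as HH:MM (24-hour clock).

20:45

1 October 2028 is a Sunday, so the first Monday is October 2 and the third is October 16.
1 February 2029 is a Thursday, so the first Sunday is February 4.
Daylight saving runs 16 October 2028 – 4 February 2029; October 14, 2028 is outside that window, so Tareph District is on standard time at UTC+04:00.
03:45 Tareph District − 4h = 23:45 UTC (rolling into the previous day, 13 October 2028).
At the standard offset (UTC−03:00), 23:45 UTC − 3h = 20:45 Doral Standard Time standard time.
The standard-time date in Doral Standard Time, October 13, 2028, does not fall between 27 October 2028 and 12 February 2029, so daylight saving is not in effect and Doral Standard Time is at UTC−03:00.
23:45 UTC − 3h = 20:45 Doral Standard Time.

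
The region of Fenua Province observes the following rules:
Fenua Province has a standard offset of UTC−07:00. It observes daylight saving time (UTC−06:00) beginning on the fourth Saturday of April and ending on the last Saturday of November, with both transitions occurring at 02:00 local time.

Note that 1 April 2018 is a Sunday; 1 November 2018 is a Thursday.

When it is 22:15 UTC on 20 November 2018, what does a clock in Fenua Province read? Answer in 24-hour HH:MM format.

1 April 2018 is a Sunday, so the first Saturday is April 7 and the fourth is April 28.
1 November 2018 is a Thursday, so Saturdays fall on 3, 10, 17, 24; the last is November 24.
At the standard offset (UTC−07:00), 22:15 UTC − 7h = 15:15 Fenua Province standard time.
The standard-time date in Fenua Province, 20 November 2018, lies within the daylight-saving period (28 April – 24 November), so Fenua Province is on daylight time, UTC−06:00.
22:15 UTC − 6h = 16:15 local.

16:15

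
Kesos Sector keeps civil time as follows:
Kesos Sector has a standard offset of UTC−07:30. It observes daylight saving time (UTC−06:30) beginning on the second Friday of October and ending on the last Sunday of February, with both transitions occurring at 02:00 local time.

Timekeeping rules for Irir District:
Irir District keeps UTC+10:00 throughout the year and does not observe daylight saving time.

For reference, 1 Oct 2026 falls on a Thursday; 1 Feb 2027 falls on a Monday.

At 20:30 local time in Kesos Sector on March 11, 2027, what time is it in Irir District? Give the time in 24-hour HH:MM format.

1 October 2026 is a Thursday, so the first Friday is October 2 and the second is October 9.
1 February 2027 is a Monday, so Sundays fall on 7, 14, 21, 28; the last is February 28.
Daylight saving runs 9 October 2026 – 28 February 2027; March 11, 2027 is outside that window, so Kesos Sector is on standard time at UTC−07:30.
20:30 Kesos Sector + 7h30m = 04:00 UTC (rolling into the next day, 12 March 2027).
Irir District stays on UTC+10:00 all year.
04:00 UTC + 10h = 14:00 Irir District.

14:00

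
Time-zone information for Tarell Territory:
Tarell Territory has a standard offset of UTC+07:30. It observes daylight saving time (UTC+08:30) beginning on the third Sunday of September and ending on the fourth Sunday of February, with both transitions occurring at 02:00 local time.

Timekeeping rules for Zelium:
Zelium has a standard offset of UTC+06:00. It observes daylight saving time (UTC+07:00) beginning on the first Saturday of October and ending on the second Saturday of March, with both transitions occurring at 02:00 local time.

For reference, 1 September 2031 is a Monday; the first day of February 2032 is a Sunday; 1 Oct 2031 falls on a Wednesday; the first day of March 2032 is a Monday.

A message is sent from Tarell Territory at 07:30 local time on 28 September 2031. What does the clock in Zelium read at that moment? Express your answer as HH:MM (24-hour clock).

05:00

1 September 2031 is a Monday, so the first Sunday is September 7 and the third is September 21.
1 February 2032 is a Sunday, so the first Sunday is February 1 and the fourth is February 22.
28 September 2031 lies within the daylight-saving period (21 September 2031 – 22 February 2032), so Tarell Territory is on daylight time, UTC+08:30.
07:30 Tarell Territory − 8h30m = 23:00 UTC (rolling into the previous day, 27 September 2031).
1 October 2031 is a Wednesday, so the first Saturday is October 4.
1 March 2032 is a Monday, so the first Saturday is March 6 and the second is March 13.
At the standard offset (UTC+06:00), 23:00 UTC + 6h = 05:00 Zelium standard time (rolling into the next day, 28 September 2031).
The standard-time date in Zelium, 28 September 2031, is outside the daylight-saving period (4 October 2031 – 13 March 2032), so Zelium is on standard time, UTC+06:00.
23:00 UTC + 6h = 05:00 Zelium (rolling into the next day, 28 September 2031).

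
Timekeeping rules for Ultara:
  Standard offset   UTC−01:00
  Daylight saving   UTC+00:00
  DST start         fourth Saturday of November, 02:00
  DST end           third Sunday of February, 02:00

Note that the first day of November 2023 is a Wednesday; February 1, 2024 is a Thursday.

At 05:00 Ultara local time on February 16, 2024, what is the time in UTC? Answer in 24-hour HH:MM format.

05:00

1 November 2023 is a Wednesday, so the first Saturday is November 4 and the fourth is November 25.
1 February 2024 is a Thursday, so the first Sunday is February 4 and the third is February 18.
Daylight saving runs 25 November 2023 – 18 February 2024; February 16, 2024 is inside that window, so Ultara is at UTC+00:00.
05:00 local − 0h = 05:00 UTC.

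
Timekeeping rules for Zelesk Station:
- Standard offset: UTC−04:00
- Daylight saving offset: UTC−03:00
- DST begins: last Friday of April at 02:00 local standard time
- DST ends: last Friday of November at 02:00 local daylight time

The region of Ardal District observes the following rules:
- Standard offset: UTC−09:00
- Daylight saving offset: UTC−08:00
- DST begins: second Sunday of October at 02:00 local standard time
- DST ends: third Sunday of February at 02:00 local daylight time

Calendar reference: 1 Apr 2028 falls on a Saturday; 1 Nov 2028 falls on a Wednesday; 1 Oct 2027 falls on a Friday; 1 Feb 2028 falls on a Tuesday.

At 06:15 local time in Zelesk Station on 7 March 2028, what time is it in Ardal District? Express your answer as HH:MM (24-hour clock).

1 April 2028 is a Saturday, so Fridays fall on 7, 14, 21, 28; the last is April 28.
1 November 2028 is a Wednesday, so Fridays fall on 3, 10, 17, 24; the last is November 24.
7 March 2028 is outside the daylight-saving period (28 April – 24 November), so Zelesk Station is on standard time, UTC−04:00.
06:15 Zelesk Station + 4h = 10:15 UTC.
1 October 2027 is a Friday, so the first Sunday is October 3 and the second is October 10.
1 February 2028 is a Tuesday, so the first Sunday is February 6 and the third is February 20.
At the standard offset (UTC−09:00), 10:15 UTC − 9h = 01:15 Ardal District standard time.
Daylight saving runs 10 October 2027 – 20 February 2028; the standard-time date in Ardal District, 7 March 2028, is outside that window, so Ardal District is on standard time at UTC−09:00.
10:15 UTC − 9h = 01:15 Ardal District.

01:15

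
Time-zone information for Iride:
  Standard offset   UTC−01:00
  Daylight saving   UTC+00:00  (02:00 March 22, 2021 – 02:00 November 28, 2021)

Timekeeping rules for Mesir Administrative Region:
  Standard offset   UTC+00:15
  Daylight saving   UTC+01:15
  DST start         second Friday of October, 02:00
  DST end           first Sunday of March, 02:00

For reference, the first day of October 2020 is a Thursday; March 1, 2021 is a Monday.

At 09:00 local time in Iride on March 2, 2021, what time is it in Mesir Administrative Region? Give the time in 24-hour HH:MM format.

Daylight saving runs 22 March – 28 November; March 2, 2021 is outside that window, so Iride is on standard time at UTC−01:00.
09:00 Iride + 1h = 10:00 UTC.
1 October 2020 is a Thursday, so the first Friday is October 2 and the second is October 9.
1 March 2021 is a Monday, so the first Sunday is March 7.
At the standard offset (UTC+00:15), 10:00 UTC + 0h15m = 10:15 Mesir Administrative Region standard time.
Daylight saving runs 9 October 2020 – 7 March 2021; the standard-time date in Mesir Administrative Region, March 2, 2021, is inside that window, so Mesir Administrative Region is at UTC+01:15.
10:00 UTC + 1h15m = 11:15 Mesir Administrative Region.

11:15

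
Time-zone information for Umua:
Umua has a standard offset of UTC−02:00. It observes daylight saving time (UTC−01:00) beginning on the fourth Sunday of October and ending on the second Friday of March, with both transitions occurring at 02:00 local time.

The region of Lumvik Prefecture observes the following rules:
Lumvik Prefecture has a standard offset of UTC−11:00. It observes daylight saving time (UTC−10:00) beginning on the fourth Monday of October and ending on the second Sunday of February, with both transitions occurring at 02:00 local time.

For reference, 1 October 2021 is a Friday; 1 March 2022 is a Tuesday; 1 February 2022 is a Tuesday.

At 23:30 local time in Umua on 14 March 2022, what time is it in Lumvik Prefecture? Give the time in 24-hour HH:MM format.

1 October 2021 is a Friday, so the first Sunday is October 3 and the fourth is October 24.
1 March 2022 is a Tuesday, so the first Friday is March 4 and the second is March 11.
Daylight saving runs 24 October 2021 – 11 March 2022; 14 March 2022 is outside that window, so Umua is on standard time at UTC−02:00.
23:30 Umua + 2h = 01:30 UTC (rolling into the next day, 15 March 2022).
1 October 2021 is a Friday, so the first Monday is October 4 and the fourth is October 25.
1 February 2022 is a Tuesday, so the first Sunday is February 6 and the second is February 13.
At the standard offset (UTC−11:00), 01:30 UTC − 11h = 14:30 Lumvik Prefecture standard time (rolling into the previous day, 14 March 2022).
The standard-time date in Lumvik Prefecture, 14 March 2022, is outside the daylight-saving period (25 October 2021 – 13 February 2022), so Lumvik Prefecture is on standard time, UTC−11:00.
01:30 UTC − 11h = 14:30 Lumvik Prefecture (rolling into the previous day, 14 March 2022).

14:30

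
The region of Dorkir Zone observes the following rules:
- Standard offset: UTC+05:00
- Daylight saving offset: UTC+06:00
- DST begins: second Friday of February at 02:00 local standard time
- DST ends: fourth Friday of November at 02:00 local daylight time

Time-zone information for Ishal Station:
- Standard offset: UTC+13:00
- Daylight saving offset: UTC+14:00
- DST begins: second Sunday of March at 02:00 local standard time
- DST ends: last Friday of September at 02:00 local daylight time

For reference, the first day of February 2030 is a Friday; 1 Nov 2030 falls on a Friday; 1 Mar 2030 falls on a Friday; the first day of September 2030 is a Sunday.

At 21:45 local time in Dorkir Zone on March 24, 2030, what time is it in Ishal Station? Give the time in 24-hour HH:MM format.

1 February 2030 is a Friday, so the first Friday is February 1 and the second is February 8.
1 November 2030 is a Friday, so the first Friday is November 1 and the fourth is November 22.
March 24, 2030 falls between 8 February and 22 November, so daylight saving is in effect and Dorkir Zone is at UTC+06:00.
21:45 Dorkir Zone − 6h = 15:45 UTC.
1 March 2030 is a Friday, so the first Sunday is March 3 and the second is March 10.
1 September 2030 is a Sunday, so Fridays fall on 6, 13, 20, 27; the last is September 27.
At the standard offset (UTC+13:00), 15:45 UTC + 13h = 04:45 Ishal Station standard time (rolling into the next day, 25 March 2030).
The standard-time date in Ishal Station, March 25, 2030, lies within the daylight-saving period (10 March – 27 September), so Ishal Station is on daylight time, UTC+14:00.
15:45 UTC + 14h = 05:45 Ishal Station (rolling into the next day, 25 March 2030).

05:45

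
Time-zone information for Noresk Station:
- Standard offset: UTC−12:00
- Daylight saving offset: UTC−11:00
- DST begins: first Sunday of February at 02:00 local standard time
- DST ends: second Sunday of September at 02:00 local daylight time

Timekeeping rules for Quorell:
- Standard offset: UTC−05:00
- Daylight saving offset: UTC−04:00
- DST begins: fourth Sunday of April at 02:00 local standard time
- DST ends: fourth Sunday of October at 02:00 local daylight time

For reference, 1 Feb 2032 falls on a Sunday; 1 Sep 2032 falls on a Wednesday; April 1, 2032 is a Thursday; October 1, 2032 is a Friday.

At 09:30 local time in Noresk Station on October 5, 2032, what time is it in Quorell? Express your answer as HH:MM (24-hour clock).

17:30

1 February 2032 is a Sunday, so the first Sunday is February 1.
1 September 2032 is a Wednesday, so the first Sunday is September 5 and the second is September 12.
October 5, 2032 does not fall between 1 February and 12 September, so daylight saving is not in effect and Noresk Station is at UTC−12:00.
09:30 Noresk Station + 12h = 21:30 UTC.
1 April 2032 is a Thursday, so the first Sunday is April 4 and the fourth is April 25.
1 October 2032 is a Friday, so the first Sunday is October 3 and the fourth is October 24.
At the standard offset (UTC−05:00), 21:30 UTC − 5h = 16:30 Quorell standard time.
Daylight saving runs 25 April – 24 October; the standard-time date in Quorell, October 5, 2032, is inside that window, so Quorell is at UTC−04:00.
21:30 UTC − 4h = 17:30 Quorell.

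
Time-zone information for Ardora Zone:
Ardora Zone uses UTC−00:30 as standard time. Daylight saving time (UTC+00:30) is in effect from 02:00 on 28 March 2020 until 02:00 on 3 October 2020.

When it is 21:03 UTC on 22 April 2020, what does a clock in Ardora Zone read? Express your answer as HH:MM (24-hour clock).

21:33

At the standard offset (UTC−00:30), 21:03 UTC − 0h30m = 20:33 Ardora Zone standard time.
The standard-time date in Ardora Zone, 22 April 2020, falls between 28 March and 3 October, so daylight saving is in effect and Ardora Zone is at UTC+00:30.
21:03 UTC + 0h30m = 21:33 local.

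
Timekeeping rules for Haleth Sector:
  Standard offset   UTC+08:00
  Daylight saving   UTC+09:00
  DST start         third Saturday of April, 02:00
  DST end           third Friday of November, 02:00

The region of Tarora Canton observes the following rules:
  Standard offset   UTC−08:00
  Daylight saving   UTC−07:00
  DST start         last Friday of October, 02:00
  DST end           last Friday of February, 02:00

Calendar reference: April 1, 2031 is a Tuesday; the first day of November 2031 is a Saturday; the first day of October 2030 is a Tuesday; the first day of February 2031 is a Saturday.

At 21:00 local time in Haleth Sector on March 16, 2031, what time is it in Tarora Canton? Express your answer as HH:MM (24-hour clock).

05:00

1 April 2031 is a Tuesday, so the first Saturday is April 5 and the third is April 19.
1 November 2031 is a Saturday, so the first Friday is November 7 and the third is November 21.
March 16, 2031 is outside the daylight-saving period (19 April – 21 November), so Haleth Sector is on standard time, UTC+08:00.
21:00 Haleth Sector − 8h = 13:00 UTC.
1 October 2030 is a Tuesday, so Fridays fall on 4, 11, 18, 25; the last is October 25.
1 February 2031 is a Saturday, so Fridays fall on 7, 14, 21, 28; the last is February 28.
At the standard offset (UTC−08:00), 13:00 UTC − 8h = 05:00 Tarora Canton standard time.
The standard-time date in Tarora Canton, March 16, 2031, does not fall between 25 October 2030 and 28 February 2031, so daylight saving is not in effect and Tarora Canton is at UTC−08:00.
13:00 UTC − 8h = 05:00 Tarora Canton.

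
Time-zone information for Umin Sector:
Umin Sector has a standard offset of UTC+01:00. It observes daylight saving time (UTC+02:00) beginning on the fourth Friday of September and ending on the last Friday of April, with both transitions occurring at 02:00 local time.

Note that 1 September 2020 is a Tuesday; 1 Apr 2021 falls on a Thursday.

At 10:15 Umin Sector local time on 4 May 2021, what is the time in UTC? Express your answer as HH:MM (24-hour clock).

09:15

1 September 2020 is a Tuesday, so the first Friday is September 4 and the fourth is September 25.
1 April 2021 is a Thursday, so Fridays fall on 2, 9, 16, 23, 30; the last is April 30.
4 May 2021 does not fall between 25 September 2020 and 30 April 2021, so daylight saving is not in effect and Umin Sector is at UTC+01:00.
10:15 local − 1h = 09:15 UTC.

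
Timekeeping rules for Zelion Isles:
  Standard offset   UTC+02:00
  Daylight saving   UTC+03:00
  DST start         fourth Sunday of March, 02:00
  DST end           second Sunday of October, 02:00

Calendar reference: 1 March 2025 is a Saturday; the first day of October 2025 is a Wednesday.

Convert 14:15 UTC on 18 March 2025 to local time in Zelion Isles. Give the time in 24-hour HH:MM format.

1 March 2025 is a Saturday, so the first Sunday is March 2 and the fourth is March 23.
1 October 2025 is a Wednesday, so the first Sunday is October 5 and the second is October 12.
At the standard offset (UTC+02:00), 14:15 UTC + 2h = 16:15 Zelion Isles standard time.
The standard-time date in Zelion Isles, 18 March 2025, is outside the daylight-saving period (23 March – 12 October), so Zelion Isles is on standard time, UTC+02:00.
14:15 UTC + 2h = 16:15 local.

16:15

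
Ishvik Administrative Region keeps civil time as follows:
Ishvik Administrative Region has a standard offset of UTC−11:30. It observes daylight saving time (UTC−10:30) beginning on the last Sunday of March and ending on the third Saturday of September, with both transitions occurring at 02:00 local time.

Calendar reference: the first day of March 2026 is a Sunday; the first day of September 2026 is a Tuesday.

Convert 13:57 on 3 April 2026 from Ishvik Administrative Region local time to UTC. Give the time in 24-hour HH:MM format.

1 March 2026 is a Sunday, so Sundays fall on 1, 8, 15, 22, 29; the last is March 29.
1 September 2026 is a Tuesday, so the first Saturday is September 5 and the third is September 19.
3 April 2026 lies within the daylight-saving period (29 March – 19 September), so Ishvik Administrative Region is on daylight time, UTC−10:30.
13:57 local + 10h30m = 00:27 UTC (rolling into the next day, 4 April 2026).

00:27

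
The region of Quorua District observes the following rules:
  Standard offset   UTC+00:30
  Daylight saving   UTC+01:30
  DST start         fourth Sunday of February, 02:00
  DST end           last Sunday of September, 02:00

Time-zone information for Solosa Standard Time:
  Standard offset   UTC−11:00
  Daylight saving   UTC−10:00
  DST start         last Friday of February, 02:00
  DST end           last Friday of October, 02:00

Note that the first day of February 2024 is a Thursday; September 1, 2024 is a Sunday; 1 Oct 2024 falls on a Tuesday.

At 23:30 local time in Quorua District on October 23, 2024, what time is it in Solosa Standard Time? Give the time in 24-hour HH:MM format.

1 February 2024 is a Thursday, so the first Sunday is February 4 and the fourth is February 25.
1 September 2024 is a Sunday, so Sundays fall on 1, 8, 15, 22, 29; the last is September 29.
October 23, 2024 does not fall between 25 February and 29 September, so daylight saving is not in effect and Quorua District is at UTC+00:30.
23:30 Quorua District − 0h30m = 23:00 UTC.
1 February 2024 is a Thursday, so Fridays fall on 2, 9, 16, 23; the last is February 23.
1 October 2024 is a Tuesday, so Fridays fall on 4, 11, 18, 25; the last is October 25.
At the standard offset (UTC−11:00), 23:00 UTC − 11h = 12:00 Solosa Standard Time standard time.
The standard-time date in Solosa Standard Time, October 23, 2024, falls between 23 February and 25 October, so daylight saving is in effect and Solosa Standard Time is at UTC−10:00.
23:00 UTC − 10h = 13:00 Solosa Standard Time.

13:00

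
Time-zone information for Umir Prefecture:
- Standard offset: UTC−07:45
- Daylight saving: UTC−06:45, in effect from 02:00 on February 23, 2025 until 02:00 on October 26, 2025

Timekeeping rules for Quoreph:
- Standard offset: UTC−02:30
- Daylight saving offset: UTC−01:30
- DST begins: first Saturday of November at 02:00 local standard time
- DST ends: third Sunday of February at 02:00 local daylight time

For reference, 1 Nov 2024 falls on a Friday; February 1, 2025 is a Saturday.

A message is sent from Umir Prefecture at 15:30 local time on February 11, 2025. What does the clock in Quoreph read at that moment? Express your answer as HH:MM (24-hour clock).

21:45

Daylight saving runs 23 February – 26 October; February 11, 2025 is outside that window, so Umir Prefecture is on standard time at UTC−07:45.
15:30 Umir Prefecture + 7h45m = 23:15 UTC.
1 November 2024 is a Friday, so the first Saturday is November 2.
1 February 2025 is a Saturday, so the first Sunday is February 2 and the third is February 16.
At the standard offset (UTC−02:30), 23:15 UTC − 2h30m = 20:45 Quoreph standard time.
The standard-time date in Quoreph, February 11, 2025, lies within the daylight-saving period (2 November 2024 – 16 February 2025), so Quoreph is on daylight time, UTC−01:30.
23:15 UTC − 1h30m = 21:45 Quoreph.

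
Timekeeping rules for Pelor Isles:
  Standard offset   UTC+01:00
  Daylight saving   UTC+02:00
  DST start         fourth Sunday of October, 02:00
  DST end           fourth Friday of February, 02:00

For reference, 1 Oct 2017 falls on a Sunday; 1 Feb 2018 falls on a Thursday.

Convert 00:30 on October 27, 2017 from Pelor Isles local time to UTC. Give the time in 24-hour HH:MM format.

22:30

1 October 2017 is a Sunday, so the first Sunday is October 1 and the fourth is October 22.
1 February 2018 is a Thursday, so the first Friday is February 2 and the fourth is February 23.
October 27, 2017 falls between 22 October 2017 and 23 February 2018, so daylight saving is in effect and Pelor Isles is at UTC+02:00.
00:30 local − 2h = 22:30 UTC (rolling into the previous day, 26 October 2017).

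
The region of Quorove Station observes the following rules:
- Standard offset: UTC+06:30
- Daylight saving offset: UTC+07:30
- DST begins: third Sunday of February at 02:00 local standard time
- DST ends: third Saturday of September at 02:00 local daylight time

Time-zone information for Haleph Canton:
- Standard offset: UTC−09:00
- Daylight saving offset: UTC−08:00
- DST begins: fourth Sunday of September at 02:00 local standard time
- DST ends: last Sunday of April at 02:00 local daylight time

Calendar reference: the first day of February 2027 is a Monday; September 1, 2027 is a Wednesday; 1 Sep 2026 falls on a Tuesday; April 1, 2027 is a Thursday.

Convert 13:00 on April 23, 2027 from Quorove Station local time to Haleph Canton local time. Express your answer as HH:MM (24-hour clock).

1 February 2027 is a Monday, so the first Sunday is February 7 and the third is February 21.
1 September 2027 is a Wednesday, so the first Saturday is September 4 and the third is September 18.
April 23, 2027 falls between 21 February and 18 September, so daylight saving is in effect and Quorove Station is at UTC+07:30.
13:00 Quorove Station − 7h30m = 05:30 UTC.
1 September 2026 is a Tuesday, so the first Sunday is September 6 and the fourth is September 27.
1 April 2027 is a Thursday, so Sundays fall on 4, 11, 18, 25; the last is April 25.
At the standard offset (UTC−09:00), 05:30 UTC − 9h = 20:30 Haleph Canton standard time (rolling into the previous day, 22 April 2027).
The standard-time date in Haleph Canton, April 22, 2027, falls between 27 September 2026 and 25 April 2027, so daylight saving is in effect and Haleph Canton is at UTC−08:00.
05:30 UTC − 8h = 21:30 Haleph Canton (rolling into the previous day, 22 April 2027).

21:30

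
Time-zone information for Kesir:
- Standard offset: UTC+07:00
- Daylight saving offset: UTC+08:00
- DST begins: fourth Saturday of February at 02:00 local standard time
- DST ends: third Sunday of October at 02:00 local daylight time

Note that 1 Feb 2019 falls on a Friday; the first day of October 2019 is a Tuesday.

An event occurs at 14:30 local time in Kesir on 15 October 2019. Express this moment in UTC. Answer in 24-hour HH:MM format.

06:30

1 February 2019 is a Friday, so the first Saturday is February 2 and the fourth is February 23.
1 October 2019 is a Tuesday, so the first Sunday is October 6 and the third is October 20.
15 October 2019 falls between 23 February and 20 October, so daylight saving is in effect and Kesir is at UTC+08:00.
14:30 local − 8h = 06:30 UTC.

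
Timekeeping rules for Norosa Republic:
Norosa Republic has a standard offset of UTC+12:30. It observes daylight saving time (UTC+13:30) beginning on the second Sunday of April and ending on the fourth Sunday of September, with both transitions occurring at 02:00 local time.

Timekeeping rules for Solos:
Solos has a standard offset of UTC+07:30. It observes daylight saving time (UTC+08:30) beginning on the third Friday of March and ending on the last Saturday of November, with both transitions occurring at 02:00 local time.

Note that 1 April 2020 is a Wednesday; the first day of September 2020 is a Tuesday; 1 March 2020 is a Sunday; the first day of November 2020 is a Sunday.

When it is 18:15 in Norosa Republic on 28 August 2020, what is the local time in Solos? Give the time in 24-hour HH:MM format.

1 April 2020 is a Wednesday, so the first Sunday is April 5 and the second is April 12.
1 September 2020 is a Tuesday, so the first Sunday is September 6 and the fourth is September 27.
28 August 2020 falls between 12 April and 27 September, so daylight saving is in effect and Norosa Republic is at UTC+13:30.
18:15 Norosa Republic − 13h30m = 04:45 UTC.
1 March 2020 is a Sunday, so the first Friday is March 6 and the third is March 20.
1 November 2020 is a Sunday, so Saturdays fall on 7, 14, 21, 28; the last is November 28.
At the standard offset (UTC+07:30), 04:45 UTC + 7h30m = 12:15 Solos standard time.
The standard-time date in Solos, 28 August 2020, falls between 20 March and 28 November, so daylight saving is in effect and Solos is at UTC+08:30.
04:45 UTC + 8h30m = 13:15 Solos.

13:15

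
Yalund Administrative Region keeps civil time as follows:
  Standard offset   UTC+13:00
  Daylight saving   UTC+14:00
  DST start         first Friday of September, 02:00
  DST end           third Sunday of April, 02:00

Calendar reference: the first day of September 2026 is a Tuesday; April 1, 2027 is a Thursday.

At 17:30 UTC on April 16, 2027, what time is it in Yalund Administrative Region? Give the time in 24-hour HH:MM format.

07:30

1 September 2026 is a Tuesday, so the first Friday is September 4.
1 April 2027 is a Thursday, so the first Sunday is April 4 and the third is April 18.
At the standard offset (UTC+13:00), 17:30 UTC + 13h = 06:30 Yalund Administrative Region standard time (rolling into the next day, 17 April 2027).
The standard-time date in Yalund Administrative Region, April 17, 2027, lies within the daylight-saving period (4 September 2026 – 18 April 2027), so Yalund Administrative Region is on daylight time, UTC+14:00.
17:30 UTC + 14h = 07:30 local (rolling into the next day, 17 April 2027).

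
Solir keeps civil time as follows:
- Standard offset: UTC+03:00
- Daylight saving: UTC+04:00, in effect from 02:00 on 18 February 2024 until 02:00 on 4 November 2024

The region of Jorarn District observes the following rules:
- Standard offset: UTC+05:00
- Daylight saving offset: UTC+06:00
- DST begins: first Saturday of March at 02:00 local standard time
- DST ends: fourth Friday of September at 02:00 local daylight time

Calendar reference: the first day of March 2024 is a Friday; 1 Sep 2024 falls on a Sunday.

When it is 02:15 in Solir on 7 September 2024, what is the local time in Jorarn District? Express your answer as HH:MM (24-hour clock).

04:15

7 September 2024 falls between 18 February and 4 November, so daylight saving is in effect and Solir is at UTC+04:00.
02:15 Solir − 4h = 22:15 UTC (rolling into the previous day, 6 September 2024).
1 March 2024 is a Friday, so the first Saturday is March 2.
1 September 2024 is a Sunday, so the first Friday is September 6 and the fourth is September 27.
At the standard offset (UTC+05:00), 22:15 UTC + 5h = 03:15 Jorarn District standard time (rolling into the next day, 7 September 2024).
Daylight saving runs 2 March – 27 September; the standard-time date in Jorarn District, 7 September 2024, is inside that window, so Jorarn District is at UTC+06:00.
22:15 UTC + 6h = 04:15 Jorarn District (rolling into the next day, 7 September 2024).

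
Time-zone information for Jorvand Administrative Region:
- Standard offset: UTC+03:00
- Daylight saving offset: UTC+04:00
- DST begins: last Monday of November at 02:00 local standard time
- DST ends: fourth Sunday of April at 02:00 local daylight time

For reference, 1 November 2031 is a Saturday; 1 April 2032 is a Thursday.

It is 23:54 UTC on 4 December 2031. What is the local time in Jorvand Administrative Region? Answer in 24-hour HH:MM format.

03:54

1 November 2031 is a Saturday, so Mondays fall on 3, 10, 17, 24; the last is November 24.
1 April 2032 is a Thursday, so the first Sunday is April 4 and the fourth is April 25.
At the standard offset (UTC+03:00), 23:54 UTC + 3h = 02:54 Jorvand Administrative Region standard time (rolling into the next day, 5 December 2031).
The standard-time date in Jorvand Administrative Region, 5 December 2031, lies within the daylight-saving period (24 November 2031 – 25 April 2032), so Jorvand Administrative Region is on daylight time, UTC+04:00.
23:54 UTC + 4h = 03:54 local (rolling into the next day, 5 December 2031).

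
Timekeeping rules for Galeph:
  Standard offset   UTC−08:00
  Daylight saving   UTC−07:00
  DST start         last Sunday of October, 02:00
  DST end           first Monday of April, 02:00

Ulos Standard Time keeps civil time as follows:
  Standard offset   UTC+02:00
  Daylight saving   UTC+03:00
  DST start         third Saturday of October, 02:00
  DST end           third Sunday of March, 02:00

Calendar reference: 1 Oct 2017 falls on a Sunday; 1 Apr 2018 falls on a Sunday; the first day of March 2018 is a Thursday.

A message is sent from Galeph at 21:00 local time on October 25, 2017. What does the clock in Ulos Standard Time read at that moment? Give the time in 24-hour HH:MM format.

1 October 2017 is a Sunday, so Sundays fall on 1, 8, 15, 22, 29; the last is October 29.
1 April 2018 is a Sunday, so the first Monday is April 2.
October 25, 2017 does not fall between 29 October 2017 and 2 April 2018, so daylight saving is not in effect and Galeph is at UTC−08:00.
21:00 Galeph + 8h = 05:00 UTC (rolling into the next day, 26 October 2017).
1 October 2017 is a Sunday, so the first Saturday is October 7 and the third is October 21.
1 March 2018 is a Thursday, so the first Sunday is March 4 and the third is March 18.
At the standard offset (UTC+02:00), 05:00 UTC + 2h = 07:00 Ulos Standard Time standard time.
The standard-time date in Ulos Standard Time, October 26, 2017, falls between 21 October 2017 and 18 March 2018, so daylight saving is in effect and Ulos Standard Time is at UTC+03:00.
05:00 UTC + 3h = 08:00 Ulos Standard Time.

08:00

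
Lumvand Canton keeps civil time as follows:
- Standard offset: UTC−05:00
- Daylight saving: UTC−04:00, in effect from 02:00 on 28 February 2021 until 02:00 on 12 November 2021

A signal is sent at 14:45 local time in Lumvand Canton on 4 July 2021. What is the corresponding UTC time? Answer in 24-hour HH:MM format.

18:45

4 July 2021 lies within the daylight-saving period (28 February – 12 November), so Lumvand Canton is on daylight time, UTC−04:00.
14:45 local + 4h = 18:45 UTC.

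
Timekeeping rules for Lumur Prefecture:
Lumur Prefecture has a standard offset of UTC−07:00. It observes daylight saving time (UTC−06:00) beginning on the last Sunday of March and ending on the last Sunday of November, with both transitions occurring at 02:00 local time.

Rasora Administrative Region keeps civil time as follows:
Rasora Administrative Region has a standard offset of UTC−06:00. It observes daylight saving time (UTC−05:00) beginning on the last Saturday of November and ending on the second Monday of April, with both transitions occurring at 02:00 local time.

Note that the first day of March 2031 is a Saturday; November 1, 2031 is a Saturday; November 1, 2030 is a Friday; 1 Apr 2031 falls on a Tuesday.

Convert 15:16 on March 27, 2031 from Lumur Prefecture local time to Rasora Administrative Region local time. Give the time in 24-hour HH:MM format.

17:16

1 March 2031 is a Saturday, so Sundays fall on 2, 9, 16, 23, 30; the last is March 30.
1 November 2031 is a Saturday, so Sundays fall on 2, 9, 16, 23, 30; the last is November 30.
March 27, 2031 does not fall between 30 March and 30 November, so daylight saving is not in effect and Lumur Prefecture is at UTC−07:00.
15:16 Lumur Prefecture + 7h = 22:16 UTC.
1 November 2030 is a Friday, so Saturdays fall on 2, 9, 16, 23, 30; the last is November 30.
1 April 2031 is a Tuesday, so the first Monday is April 7 and the second is April 14.
At the standard offset (UTC−06:00), 22:16 UTC − 6h = 16:16 Rasora Administrative Region standard time.
The standard-time date in Rasora Administrative Region, March 27, 2031, falls between 30 November 2030 and 14 April 2031, so daylight saving is in effect and Rasora Administrative Region is at UTC−05:00.
22:16 UTC − 5h = 17:16 Rasora Administrative Region.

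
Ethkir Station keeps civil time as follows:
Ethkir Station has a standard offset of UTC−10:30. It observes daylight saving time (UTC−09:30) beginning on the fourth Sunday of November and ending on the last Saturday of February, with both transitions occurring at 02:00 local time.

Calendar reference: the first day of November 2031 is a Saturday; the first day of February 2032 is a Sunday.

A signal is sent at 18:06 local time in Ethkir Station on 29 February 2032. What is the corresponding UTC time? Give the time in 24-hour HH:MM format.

1 November 2031 is a Saturday, so the first Sunday is November 2 and the fourth is November 23.
1 February 2032 is a Sunday, so Saturdays fall on 7, 14, 21, 28; the last is February 28.
Daylight saving runs 23 November 2031 – 28 February 2032; 29 February 2032 is outside that window, so Ethkir Station is on standard time at UTC−10:30.
18:06 local + 10h30m = 04:36 UTC (rolling into the next day, 1 March 2032).

04:36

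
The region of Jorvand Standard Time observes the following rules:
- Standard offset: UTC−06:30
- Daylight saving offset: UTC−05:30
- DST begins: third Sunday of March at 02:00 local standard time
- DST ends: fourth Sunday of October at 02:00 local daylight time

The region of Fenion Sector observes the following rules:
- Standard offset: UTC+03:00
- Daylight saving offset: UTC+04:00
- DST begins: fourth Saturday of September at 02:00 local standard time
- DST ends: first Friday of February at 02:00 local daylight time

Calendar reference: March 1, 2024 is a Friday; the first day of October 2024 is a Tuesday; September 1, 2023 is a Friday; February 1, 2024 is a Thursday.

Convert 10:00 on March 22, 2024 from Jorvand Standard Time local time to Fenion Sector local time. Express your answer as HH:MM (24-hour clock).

1 March 2024 is a Friday, so the first Sunday is March 3 and the third is March 17.
1 October 2024 is a Tuesday, so the first Sunday is October 6 and the fourth is October 27.
March 22, 2024 falls between 17 March and 27 October, so daylight saving is in effect and Jorvand Standard Time is at UTC−05:30.
10:00 Jorvand Standard Time + 5h30m = 15:30 UTC.
1 September 2023 is a Friday, so the first Saturday is September 2 and the fourth is September 23.
1 February 2024 is a Thursday, so the first Friday is February 2.
At the standard offset (UTC+03:00), 15:30 UTC + 3h = 18:30 Fenion Sector standard time.
The standard-time date in Fenion Sector, March 22, 2024, is outside the daylight-saving period (23 September 2023 – 2 February 2024), so Fenion Sector is on standard time, UTC+03:00.
15:30 UTC + 3h = 18:30 Fenion Sector.

18:30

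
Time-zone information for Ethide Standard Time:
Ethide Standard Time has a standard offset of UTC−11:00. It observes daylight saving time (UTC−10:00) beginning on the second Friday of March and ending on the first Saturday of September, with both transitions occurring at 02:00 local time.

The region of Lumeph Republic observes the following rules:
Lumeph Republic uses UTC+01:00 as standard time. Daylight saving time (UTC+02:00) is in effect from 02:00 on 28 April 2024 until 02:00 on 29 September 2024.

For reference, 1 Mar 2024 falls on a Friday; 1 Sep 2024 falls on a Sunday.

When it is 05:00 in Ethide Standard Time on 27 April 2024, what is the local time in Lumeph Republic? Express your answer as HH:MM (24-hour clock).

1 March 2024 is a Friday, so the first Friday is March 1 and the second is March 8.
1 September 2024 is a Sunday, so the first Saturday is September 7.
27 April 2024 falls between 8 March and 7 September, so daylight saving is in effect and Ethide Standard Time is at UTC−10:00.
05:00 Ethide Standard Time + 10h = 15:00 UTC.
At the standard offset (UTC+01:00), 15:00 UTC + 1h = 16:00 Lumeph Republic standard time.
Daylight saving runs 28 April – 29 September; the standard-time date in Lumeph Republic, 27 April 2024, is outside that window, so Lumeph Republic is on standard time at UTC+01:00.
15:00 UTC + 1h = 16:00 Lumeph Republic.

16:00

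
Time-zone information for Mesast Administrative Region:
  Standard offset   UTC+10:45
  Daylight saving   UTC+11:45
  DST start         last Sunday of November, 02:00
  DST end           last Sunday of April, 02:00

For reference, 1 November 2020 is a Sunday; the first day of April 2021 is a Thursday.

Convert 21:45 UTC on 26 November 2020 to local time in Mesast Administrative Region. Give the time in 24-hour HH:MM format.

08:30

1 November 2020 is a Sunday, so Sundays fall on 1, 8, 15, 22, 29; the last is November 29.
1 April 2021 is a Thursday, so Sundays fall on 4, 11, 18, 25; the last is April 25.
At the standard offset (UTC+10:45), 21:45 UTC + 10h45m = 08:30 Mesast Administrative Region standard time (rolling into the next day, 27 November 2020).
The standard-time date in Mesast Administrative Region, 27 November 2020, does not fall between 29 November 2020 and 25 April 2021, so daylight saving is not in effect and Mesast Administrative Region is at UTC+10:45.
21:45 UTC + 10h45m = 08:30 local (rolling into the next day, 27 November 2020).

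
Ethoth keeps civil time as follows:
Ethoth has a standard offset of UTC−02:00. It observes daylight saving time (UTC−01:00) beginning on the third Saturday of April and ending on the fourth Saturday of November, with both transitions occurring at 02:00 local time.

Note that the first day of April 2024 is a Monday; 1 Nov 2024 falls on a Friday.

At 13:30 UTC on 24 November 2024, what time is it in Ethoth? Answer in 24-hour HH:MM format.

11:30

1 April 2024 is a Monday, so the first Saturday is April 6 and the third is April 20.
1 November 2024 is a Friday, so the first Saturday is November 2 and the fourth is November 23.
At the standard offset (UTC−02:00), 13:30 UTC − 2h = 11:30 Ethoth standard time.
The standard-time date in Ethoth, 24 November 2024, does not fall between 20 April and 23 November, so daylight saving is not in effect and Ethoth is at UTC−02:00.
13:30 UTC − 2h = 11:30 local.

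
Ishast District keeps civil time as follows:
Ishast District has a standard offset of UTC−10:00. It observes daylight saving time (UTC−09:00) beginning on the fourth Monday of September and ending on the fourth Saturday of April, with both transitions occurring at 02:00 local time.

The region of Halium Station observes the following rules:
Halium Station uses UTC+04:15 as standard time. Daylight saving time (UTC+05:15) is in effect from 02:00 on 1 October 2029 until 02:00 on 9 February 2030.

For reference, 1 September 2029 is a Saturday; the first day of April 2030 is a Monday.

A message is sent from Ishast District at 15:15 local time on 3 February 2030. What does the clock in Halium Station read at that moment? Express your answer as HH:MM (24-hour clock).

1 September 2029 is a Saturday, so the first Monday is September 3 and the fourth is September 24.
1 April 2030 is a Monday, so the first Saturday is April 6 and the fourth is April 27.
Daylight saving runs 24 September 2029 – 27 April 2030; 3 February 2030 is inside that window, so Ishast District is at UTC−09:00.
15:15 Ishast District + 9h = 00:15 UTC (rolling into the next day, 4 February 2030).
At the standard offset (UTC+04:15), 00:15 UTC + 4h15m = 04:30 Halium Station standard time.
The standard-time date in Halium Station, 4 February 2030, lies within the daylight-saving period (1 October 2029 – 9 February 2030), so Halium Station is on daylight time, UTC+05:15.
00:15 UTC + 5h15m = 05:30 Halium Station.

05:30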